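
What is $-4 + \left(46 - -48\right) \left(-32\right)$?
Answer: $-3012$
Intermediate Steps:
$-4 + \left(46 - -48\right) \left(-32\right) = -4 + \left(46 + 48\right) \left(-32\right) = -4 + 94 \left(-32\right) = -4 - 3008 = -3012$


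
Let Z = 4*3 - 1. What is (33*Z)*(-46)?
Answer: -16698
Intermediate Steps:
Z = 11 (Z = 12 - 1 = 11)
(33*Z)*(-46) = (33*11)*(-46) = 363*(-46) = -16698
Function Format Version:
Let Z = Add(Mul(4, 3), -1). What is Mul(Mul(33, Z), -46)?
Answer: -16698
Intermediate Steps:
Z = 11 (Z = Add(12, -1) = 11)
Mul(Mul(33, Z), -46) = Mul(Mul(33, 11), -46) = Mul(363, -46) = -16698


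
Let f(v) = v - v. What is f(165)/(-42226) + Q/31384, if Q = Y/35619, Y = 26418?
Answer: 4403/186311116 ≈ 2.3633e-5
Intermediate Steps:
f(v) = 0
Q = 8806/11873 (Q = 26418/35619 = 26418*(1/35619) = 8806/11873 ≈ 0.74168)
f(165)/(-42226) + Q/31384 = 0/(-42226) + (8806/11873)/31384 = 0*(-1/42226) + (8806/11873)*(1/31384) = 0 + 4403/186311116 = 4403/186311116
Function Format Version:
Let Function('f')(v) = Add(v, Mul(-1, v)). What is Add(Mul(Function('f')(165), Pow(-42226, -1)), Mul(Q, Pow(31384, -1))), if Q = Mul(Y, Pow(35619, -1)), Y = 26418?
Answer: Rational(4403, 186311116) ≈ 2.3633e-5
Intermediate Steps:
Function('f')(v) = 0
Q = Rational(8806, 11873) (Q = Mul(26418, Pow(35619, -1)) = Mul(26418, Rational(1, 35619)) = Rational(8806, 11873) ≈ 0.74168)
Add(Mul(Function('f')(165), Pow(-42226, -1)), Mul(Q, Pow(31384, -1))) = Add(Mul(0, Pow(-42226, -1)), Mul(Rational(8806, 11873), Pow(31384, -1))) = Add(Mul(0, Rational(-1, 42226)), Mul(Rational(8806, 11873), Rational(1, 31384))) = Add(0, Rational(4403, 186311116)) = Rational(4403, 186311116)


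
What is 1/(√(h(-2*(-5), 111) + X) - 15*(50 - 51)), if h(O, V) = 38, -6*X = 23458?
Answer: 9/2458 - I*√34845/12290 ≈ 0.0036615 - 0.015189*I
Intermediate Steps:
X = -11729/3 (X = -⅙*23458 = -11729/3 ≈ -3909.7)
1/(√(h(-2*(-5), 111) + X) - 15*(50 - 51)) = 1/(√(38 - 11729/3) - 15*(50 - 51)) = 1/(√(-11615/3) - 15*(-1)) = 1/(I*√34845/3 + 15) = 1/(15 + I*√34845/3)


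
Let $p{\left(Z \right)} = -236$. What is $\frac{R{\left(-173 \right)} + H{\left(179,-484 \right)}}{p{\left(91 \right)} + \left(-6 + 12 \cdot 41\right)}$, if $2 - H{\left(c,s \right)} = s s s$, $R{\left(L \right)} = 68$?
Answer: $\frac{56689987}{125} \approx 4.5352 \cdot 10^{5}$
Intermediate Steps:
$H{\left(c,s \right)} = 2 - s^{3}$ ($H{\left(c,s \right)} = 2 - s s s = 2 - s^{2} s = 2 - s^{3}$)
$\frac{R{\left(-173 \right)} + H{\left(179,-484 \right)}}{p{\left(91 \right)} + \left(-6 + 12 \cdot 41\right)} = \frac{68 + \left(2 - \left(-484\right)^{3}\right)}{-236 + \left(-6 + 12 \cdot 41\right)} = \frac{68 + \left(2 - -113379904\right)}{-236 + \left(-6 + 492\right)} = \frac{68 + \left(2 + 113379904\right)}{-236 + 486} = \frac{68 + 113379906}{250} = 113379974 \cdot \frac{1}{250} = \frac{56689987}{125}$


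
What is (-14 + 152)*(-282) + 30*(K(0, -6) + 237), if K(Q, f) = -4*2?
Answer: -32046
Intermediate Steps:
K(Q, f) = -8
(-14 + 152)*(-282) + 30*(K(0, -6) + 237) = (-14 + 152)*(-282) + 30*(-8 + 237) = 138*(-282) + 30*229 = -38916 + 6870 = -32046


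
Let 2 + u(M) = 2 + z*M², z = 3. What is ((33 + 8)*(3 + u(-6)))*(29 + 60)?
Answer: 405039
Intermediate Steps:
u(M) = 3*M² (u(M) = -2 + (2 + 3*M²) = 3*M²)
((33 + 8)*(3 + u(-6)))*(29 + 60) = ((33 + 8)*(3 + 3*(-6)²))*(29 + 60) = (41*(3 + 3*36))*89 = (41*(3 + 108))*89 = (41*111)*89 = 4551*89 = 405039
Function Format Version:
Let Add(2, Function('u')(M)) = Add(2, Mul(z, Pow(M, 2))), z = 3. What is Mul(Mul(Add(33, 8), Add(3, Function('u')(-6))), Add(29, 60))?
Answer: 405039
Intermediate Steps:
Function('u')(M) = Mul(3, Pow(M, 2)) (Function('u')(M) = Add(-2, Add(2, Mul(3, Pow(M, 2)))) = Mul(3, Pow(M, 2)))
Mul(Mul(Add(33, 8), Add(3, Function('u')(-6))), Add(29, 60)) = Mul(Mul(Add(33, 8), Add(3, Mul(3, Pow(-6, 2)))), Add(29, 60)) = Mul(Mul(41, Add(3, Mul(3, 36))), 89) = Mul(Mul(41, Add(3, 108)), 89) = Mul(Mul(41, 111), 89) = Mul(4551, 89) = 405039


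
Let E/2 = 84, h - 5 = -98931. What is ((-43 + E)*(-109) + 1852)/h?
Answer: 11773/98926 ≈ 0.11901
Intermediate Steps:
h = -98926 (h = 5 - 98931 = -98926)
E = 168 (E = 2*84 = 168)
((-43 + E)*(-109) + 1852)/h = ((-43 + 168)*(-109) + 1852)/(-98926) = (125*(-109) + 1852)*(-1/98926) = (-13625 + 1852)*(-1/98926) = -11773*(-1/98926) = 11773/98926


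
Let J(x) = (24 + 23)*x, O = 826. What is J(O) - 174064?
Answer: -135242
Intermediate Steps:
J(x) = 47*x
J(O) - 174064 = 47*826 - 174064 = 38822 - 174064 = -135242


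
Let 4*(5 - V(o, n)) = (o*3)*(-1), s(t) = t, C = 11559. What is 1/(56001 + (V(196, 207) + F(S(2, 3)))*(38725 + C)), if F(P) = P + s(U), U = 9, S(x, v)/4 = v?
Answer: 1/8755133 ≈ 1.1422e-7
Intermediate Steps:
S(x, v) = 4*v
V(o, n) = 5 + 3*o/4 (V(o, n) = 5 - o*3*(-1)/4 = 5 - 3*o*(-1)/4 = 5 - (-3)*o/4 = 5 + 3*o/4)
F(P) = 9 + P (F(P) = P + 9 = 9 + P)
1/(56001 + (V(196, 207) + F(S(2, 3)))*(38725 + C)) = 1/(56001 + ((5 + (¾)*196) + (9 + 4*3))*(38725 + 11559)) = 1/(56001 + ((5 + 147) + (9 + 12))*50284) = 1/(56001 + (152 + 21)*50284) = 1/(56001 + 173*50284) = 1/(56001 + 8699132) = 1/8755133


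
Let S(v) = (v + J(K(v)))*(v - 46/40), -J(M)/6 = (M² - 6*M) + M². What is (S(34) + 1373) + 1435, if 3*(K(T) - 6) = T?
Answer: -940119/10 ≈ -94012.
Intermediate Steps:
K(T) = 6 + T/3
J(M) = -12*M² + 36*M (J(M) = -6*((M² - 6*M) + M²) = -6*(-6*M + 2*M²) = -12*M² + 36*M)
S(v) = (-23/20 + v)*(v + 12*(-3 - v/3)*(6 + v/3)) (S(v) = (v + 12*(6 + v/3)*(3 - (6 + v/3)))*(v - 46/40) = (v + 12*(6 + v/3)*(3 + (-6 - v/3)))*(v - 46*1/40) = (v + 12*(6 + v/3)*(-3 - v/3))*(v - 23/20) = (v + 12*(-3 - v/3)*(6 + v/3))*(-23/20 + v) = (-23/20 + v)*(v + 12*(-3 - v/3)*(6 + v/3)))
(S(34) + 1373) + 1435 = ((1242/5 - 703/4*34 - 502/15*34² - 4/3*34³) + 1373) + 1435 = ((1242/5 - 11951/2 - 502/15*1156 - 4/3*39304) + 1373) + 1435 = ((1242/5 - 11951/2 - 580312/15 - 157216/3) + 1373) + 1435 = (-968199/10 + 1373) + 1435 = -954469/10 + 1435 = -940119/10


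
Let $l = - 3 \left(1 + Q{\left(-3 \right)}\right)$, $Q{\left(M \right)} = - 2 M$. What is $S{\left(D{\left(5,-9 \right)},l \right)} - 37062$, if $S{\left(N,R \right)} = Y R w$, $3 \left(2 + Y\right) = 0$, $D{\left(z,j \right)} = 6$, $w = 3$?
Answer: $-36936$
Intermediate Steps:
$Y = -2$ ($Y = -2 + \frac{1}{3} \cdot 0 = -2 + 0 = -2$)
$l = -21$ ($l = - 3 \left(1 - -6\right) = - 3 \left(1 + 6\right) = \left(-3\right) 7 = -21$)
$S{\left(N,R \right)} = - 6 R$ ($S{\left(N,R \right)} = - 2 R 3 = - 6 R$)
$S{\left(D{\left(5,-9 \right)},l \right)} - 37062 = \left(-6\right) \left(-21\right) - 37062 = 126 - 37062 = -36936$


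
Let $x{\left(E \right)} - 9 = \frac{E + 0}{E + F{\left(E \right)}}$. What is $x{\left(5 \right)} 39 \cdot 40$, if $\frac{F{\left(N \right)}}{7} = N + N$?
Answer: $14144$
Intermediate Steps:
$F{\left(N \right)} = 14 N$ ($F{\left(N \right)} = 7 \left(N + N\right) = 7 \cdot 2 N = 14 N$)
$x{\left(E \right)} = \frac{136}{15}$ ($x{\left(E \right)} = 9 + \frac{E + 0}{E + 14 E} = 9 + \frac{E}{15 E} = 9 + E \frac{1}{15 E} = 9 + \frac{1}{15} = \frac{136}{15}$)
$x{\left(5 \right)} 39 \cdot 40 = \frac{136}{15} \cdot 39 \cdot 40 = \frac{1768}{5} \cdot 40 = 14144$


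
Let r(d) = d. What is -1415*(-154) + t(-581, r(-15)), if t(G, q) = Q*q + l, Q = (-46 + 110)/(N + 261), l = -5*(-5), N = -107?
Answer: 16780515/77 ≈ 2.1793e+5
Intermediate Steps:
l = 25
Q = 32/77 (Q = (-46 + 110)/(-107 + 261) = 64/154 = 64*(1/154) = 32/77 ≈ 0.41558)
t(G, q) = 25 + 32*q/77 (t(G, q) = 32*q/77 + 25 = 25 + 32*q/77)
-1415*(-154) + t(-581, r(-15)) = -1415*(-154) + (25 + (32/77)*(-15)) = 217910 + (25 - 480/77) = 217910 + 1445/77 = 16780515/77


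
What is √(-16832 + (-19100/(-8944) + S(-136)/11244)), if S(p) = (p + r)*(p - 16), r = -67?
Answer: I*√166193906814893607/3142698 ≈ 129.72*I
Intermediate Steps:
S(p) = (-67 + p)*(-16 + p) (S(p) = (p - 67)*(p - 16) = (-67 + p)*(-16 + p))
√(-16832 + (-19100/(-8944) + S(-136)/11244)) = √(-16832 + (-19100/(-8944) + (1072 + (-136)² - 83*(-136))/11244)) = √(-16832 + (-19100*(-1/8944) + (1072 + 18496 + 11288)*(1/11244))) = √(-16832 + (4775/2236 + 30856*(1/11244))) = √(-16832 + (4775/2236 + 7714/2811)) = √(-16832 + 30671029/6285396) = √(-105765114443/6285396) = I*√166193906814893607/3142698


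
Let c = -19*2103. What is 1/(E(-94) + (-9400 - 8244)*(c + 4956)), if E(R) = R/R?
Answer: 1/617557645 ≈ 1.6193e-9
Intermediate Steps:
E(R) = 1
c = -39957
1/(E(-94) + (-9400 - 8244)*(c + 4956)) = 1/(1 + (-9400 - 8244)*(-39957 + 4956)) = 1/(1 - 17644*(-35001)) = 1/(1 + 617557644) = 1/617557645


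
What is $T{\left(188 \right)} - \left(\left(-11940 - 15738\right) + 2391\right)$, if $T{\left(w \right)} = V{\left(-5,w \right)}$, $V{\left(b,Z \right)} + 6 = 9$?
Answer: $25290$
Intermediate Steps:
$V{\left(b,Z \right)} = 3$ ($V{\left(b,Z \right)} = -6 + 9 = 3$)
$T{\left(w \right)} = 3$
$T{\left(188 \right)} - \left(\left(-11940 - 15738\right) + 2391\right) = 3 - \left(\left(-11940 - 15738\right) + 2391\right) = 3 - \left(-27678 + 2391\right) = 3 - -25287 = 3 + 25287 = 25290$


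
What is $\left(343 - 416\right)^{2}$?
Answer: $5329$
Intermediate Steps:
$\left(343 - 416\right)^{2} = \left(-73\right)^{2} = 5329$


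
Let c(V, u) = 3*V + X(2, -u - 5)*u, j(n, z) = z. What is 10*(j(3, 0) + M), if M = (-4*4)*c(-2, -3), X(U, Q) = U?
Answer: 1920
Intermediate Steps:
c(V, u) = 2*u + 3*V (c(V, u) = 3*V + 2*u = 2*u + 3*V)
M = 192 (M = (-4*4)*(2*(-3) + 3*(-2)) = -16*(-6 - 6) = -16*(-12) = 192)
10*(j(3, 0) + M) = 10*(0 + 192) = 10*192 = 1920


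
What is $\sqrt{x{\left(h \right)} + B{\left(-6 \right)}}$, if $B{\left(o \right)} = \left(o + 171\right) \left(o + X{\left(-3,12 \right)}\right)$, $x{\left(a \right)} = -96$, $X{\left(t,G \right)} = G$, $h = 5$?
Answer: $\sqrt{894} \approx 29.9$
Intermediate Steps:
$B{\left(o \right)} = \left(12 + o\right) \left(171 + o\right)$ ($B{\left(o \right)} = \left(o + 171\right) \left(o + 12\right) = \left(171 + o\right) \left(12 + o\right) = \left(12 + o\right) \left(171 + o\right)$)
$\sqrt{x{\left(h \right)} + B{\left(-6 \right)}} = \sqrt{-96 + \left(2052 + \left(-6\right)^{2} + 183 \left(-6\right)\right)} = \sqrt{-96 + \left(2052 + 36 - 1098\right)} = \sqrt{-96 + 990} = \sqrt{894}$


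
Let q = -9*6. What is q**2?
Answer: 2916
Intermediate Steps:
q = -54
q**2 = (-54)**2 = 2916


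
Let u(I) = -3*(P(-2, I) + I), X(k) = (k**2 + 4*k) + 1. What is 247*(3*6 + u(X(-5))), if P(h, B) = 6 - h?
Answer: -5928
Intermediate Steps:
X(k) = 1 + k**2 + 4*k
u(I) = -24 - 3*I (u(I) = -3*((6 - 1*(-2)) + I) = -3*((6 + 2) + I) = -3*(8 + I) = -24 - 3*I)
247*(3*6 + u(X(-5))) = 247*(3*6 + (-24 - 3*(1 + (-5)**2 + 4*(-5)))) = 247*(18 + (-24 - 3*(1 + 25 - 20))) = 247*(18 + (-24 - 3*6)) = 247*(18 + (-24 - 18)) = 247*(18 - 42) = 247*(-24) = -5928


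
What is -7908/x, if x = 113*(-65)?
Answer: 7908/7345 ≈ 1.0767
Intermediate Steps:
x = -7345
-7908/x = -7908/(-7345) = -7908*(-1/7345) = 7908/7345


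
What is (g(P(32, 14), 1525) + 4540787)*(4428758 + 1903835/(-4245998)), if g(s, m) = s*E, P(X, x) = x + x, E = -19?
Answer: 85377205654591655495/4245998 ≈ 2.0108e+13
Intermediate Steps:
P(X, x) = 2*x
g(s, m) = -19*s (g(s, m) = s*(-19) = -19*s)
(g(P(32, 14), 1525) + 4540787)*(4428758 + 1903835/(-4245998)) = (-38*14 + 4540787)*(4428758 + 1903835/(-4245998)) = (-19*28 + 4540787)*(4428758 + 1903835*(-1/4245998)) = (-532 + 4540787)*(4428758 - 1903835/4245998) = 4540255*(18804495706649/4245998) = 85377205654591655495/4245998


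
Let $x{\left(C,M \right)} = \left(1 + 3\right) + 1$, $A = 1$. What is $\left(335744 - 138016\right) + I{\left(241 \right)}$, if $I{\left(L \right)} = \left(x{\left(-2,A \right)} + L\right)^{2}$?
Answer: $258244$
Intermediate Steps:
$x{\left(C,M \right)} = 5$ ($x{\left(C,M \right)} = 4 + 1 = 5$)
$I{\left(L \right)} = \left(5 + L\right)^{2}$
$\left(335744 - 138016\right) + I{\left(241 \right)} = \left(335744 - 138016\right) + \left(5 + 241\right)^{2} = 197728 + 246^{2} = 197728 + 60516 = 258244$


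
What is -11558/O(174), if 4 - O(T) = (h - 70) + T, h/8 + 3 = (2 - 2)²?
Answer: 5779/38 ≈ 152.08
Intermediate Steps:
h = -24 (h = -24 + 8*(2 - 2)² = -24 + 8*0² = -24 + 8*0 = -24 + 0 = -24)
O(T) = 98 - T (O(T) = 4 - ((-24 - 70) + T) = 4 - (-94 + T) = 4 + (94 - T) = 98 - T)
-11558/O(174) = -11558/(98 - 1*174) = -11558/(98 - 174) = -11558/(-76) = -11558*(-1/76) = 5779/38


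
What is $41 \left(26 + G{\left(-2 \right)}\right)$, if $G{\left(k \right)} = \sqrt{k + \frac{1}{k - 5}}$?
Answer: $1066 + \frac{41 i \sqrt{105}}{7} \approx 1066.0 + 60.018 i$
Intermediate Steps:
$G{\left(k \right)} = \sqrt{k + \frac{1}{-5 + k}}$
$41 \left(26 + G{\left(-2 \right)}\right) = 41 \left(26 + \sqrt{\frac{1 - 2 \left(-5 - 2\right)}{-5 - 2}}\right) = 41 \left(26 + \sqrt{\frac{1 - -14}{-7}}\right) = 41 \left(26 + \sqrt{- \frac{1 + 14}{7}}\right) = 41 \left(26 + \sqrt{\left(- \frac{1}{7}\right) 15}\right) = 41 \left(26 + \sqrt{- \frac{15}{7}}\right) = 41 \left(26 + \frac{i \sqrt{105}}{7}\right) = 1066 + \frac{41 i \sqrt{105}}{7}$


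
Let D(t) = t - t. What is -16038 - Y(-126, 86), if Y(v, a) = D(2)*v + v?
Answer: -15912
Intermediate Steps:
D(t) = 0
Y(v, a) = v (Y(v, a) = 0*v + v = 0 + v = v)
-16038 - Y(-126, 86) = -16038 - 1*(-126) = -16038 + 126 = -15912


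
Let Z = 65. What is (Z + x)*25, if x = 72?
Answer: 3425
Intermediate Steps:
(Z + x)*25 = (65 + 72)*25 = 137*25 = 3425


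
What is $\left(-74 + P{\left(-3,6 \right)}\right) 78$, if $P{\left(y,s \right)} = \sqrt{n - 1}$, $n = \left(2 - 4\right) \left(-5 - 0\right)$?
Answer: $-5538$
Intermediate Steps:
$n = 10$ ($n = - 2 \left(-5 + \left(-1 + 1\right)\right) = - 2 \left(-5 + 0\right) = \left(-2\right) \left(-5\right) = 10$)
$P{\left(y,s \right)} = 3$ ($P{\left(y,s \right)} = \sqrt{10 - 1} = \sqrt{9} = 3$)
$\left(-74 + P{\left(-3,6 \right)}\right) 78 = \left(-74 + 3\right) 78 = \left(-71\right) 78 = -5538$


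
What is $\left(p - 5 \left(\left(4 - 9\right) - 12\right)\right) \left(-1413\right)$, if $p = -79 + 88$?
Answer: $-132822$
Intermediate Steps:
$p = 9$
$\left(p - 5 \left(\left(4 - 9\right) - 12\right)\right) \left(-1413\right) = \left(9 - 5 \left(\left(4 - 9\right) - 12\right)\right) \left(-1413\right) = \left(9 - 5 \left(-5 - 12\right)\right) \left(-1413\right) = \left(9 - -85\right) \left(-1413\right) = \left(9 + 85\right) \left(-1413\right) = 94 \left(-1413\right) = -132822$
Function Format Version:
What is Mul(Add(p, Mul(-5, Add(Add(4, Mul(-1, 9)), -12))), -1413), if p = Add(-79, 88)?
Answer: -132822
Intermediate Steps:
p = 9
Mul(Add(p, Mul(-5, Add(Add(4, Mul(-1, 9)), -12))), -1413) = Mul(Add(9, Mul(-5, Add(Add(4, Mul(-1, 9)), -12))), -1413) = Mul(Add(9, Mul(-5, Add(Add(4, -9), -12))), -1413) = Mul(Add(9, Mul(-5, Add(-5, -12))), -1413) = Mul(Add(9, Mul(-5, -17)), -1413) = Mul(Add(9, 85), -1413) = Mul(94, -1413) = -132822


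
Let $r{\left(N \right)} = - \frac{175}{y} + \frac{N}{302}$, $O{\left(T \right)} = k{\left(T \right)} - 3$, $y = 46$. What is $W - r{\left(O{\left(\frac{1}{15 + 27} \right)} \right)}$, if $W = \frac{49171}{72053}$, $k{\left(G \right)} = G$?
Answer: $\frac{94519928597}{21020165796} \approx 4.4966$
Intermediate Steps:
$O{\left(T \right)} = -3 + T$ ($O{\left(T \right)} = T - 3 = -3 + T$)
$r{\left(N \right)} = - \frac{175}{46} + \frac{N}{302}$
$W = \frac{49171}{72053}$ ($W = 49171 \cdot \frac{1}{72053} = \frac{49171}{72053} \approx 0.68243$)
$W - r{\left(O{\left(\frac{1}{15 + 27} \right)} \right)} = \frac{49171}{72053} - \left(- \frac{175}{46} + \frac{-3 + \frac{1}{15 + 27}}{302}\right) = \frac{49171}{72053} - \left(- \frac{175}{46} + \frac{-3 + \frac{1}{42}}{302}\right) = \frac{49171}{72053} - \left(- \frac{175}{46} + \frac{1}{302} \left(- \frac{125}{42}\right)\right) = \frac{49171}{72053} - \left(- \frac{175}{46} - \frac{125}{12684}\right) = \frac{49171}{72053} - - \frac{1112725}{291732} = \frac{49171}{72053} + \frac{1112725}{291732} = \frac{94519928597}{21020165796}$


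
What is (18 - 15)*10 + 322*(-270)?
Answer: -86910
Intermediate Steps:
(18 - 15)*10 + 322*(-270) = 3*10 - 86940 = 30 - 86940 = -86910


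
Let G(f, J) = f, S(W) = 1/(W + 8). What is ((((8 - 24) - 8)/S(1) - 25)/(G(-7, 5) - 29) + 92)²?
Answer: 12623809/1296 ≈ 9740.6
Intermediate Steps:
S(W) = 1/(8 + W)
((((8 - 24) - 8)/S(1) - 25)/(G(-7, 5) - 29) + 92)² = ((((8 - 24) - 8)/(1/(8 + 1)) - 25)/(-7 - 29) + 92)² = (((-16 - 8)/(1/9) - 25)/(-36) + 92)² = ((-24/⅑ - 25)*(-1/36) + 92)² = ((-24*9 - 25)*(-1/36) + 92)² = ((-216 - 25)*(-1/36) + 92)² = (-241*(-1/36) + 92)² = (241/36 + 92)² = (3553/36)² = 12623809/1296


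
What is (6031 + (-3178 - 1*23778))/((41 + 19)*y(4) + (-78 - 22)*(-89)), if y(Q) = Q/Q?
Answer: -4185/1792 ≈ -2.3354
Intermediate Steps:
y(Q) = 1
(6031 + (-3178 - 1*23778))/((41 + 19)*y(4) + (-78 - 22)*(-89)) = (6031 + (-3178 - 1*23778))/((41 + 19)*1 + (-78 - 22)*(-89)) = (6031 + (-3178 - 23778))/(60*1 - 100*(-89)) = (6031 - 26956)/(60 + 8900) = -20925/8960 = -20925*1/8960 = -4185/1792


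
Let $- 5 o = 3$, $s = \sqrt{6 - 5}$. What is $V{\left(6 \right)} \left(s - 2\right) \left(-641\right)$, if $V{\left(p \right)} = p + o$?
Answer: $\frac{17307}{5} \approx 3461.4$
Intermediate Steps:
$s = 1$ ($s = \sqrt{1} = 1$)
$o = - \frac{3}{5}$ ($o = \left(- \frac{1}{5}\right) 3 = - \frac{3}{5} \approx -0.6$)
$V{\left(p \right)} = - \frac{3}{5} + p$ ($V{\left(p \right)} = p - \frac{3}{5} = - \frac{3}{5} + p$)
$V{\left(6 \right)} \left(s - 2\right) \left(-641\right) = \left(- \frac{3}{5} + 6\right) \left(1 - 2\right) \left(-641\right) = \frac{27}{5} \left(-1\right) \left(-641\right) = \left(- \frac{27}{5}\right) \left(-641\right) = \frac{17307}{5}$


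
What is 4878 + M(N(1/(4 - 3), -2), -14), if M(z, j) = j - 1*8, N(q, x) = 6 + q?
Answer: 4856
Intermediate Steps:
M(z, j) = -8 + j (M(z, j) = j - 8 = -8 + j)
4878 + M(N(1/(4 - 3), -2), -14) = 4878 + (-8 - 14) = 4878 - 22 = 4856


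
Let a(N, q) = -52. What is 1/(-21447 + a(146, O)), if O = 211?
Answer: -1/21499 ≈ -4.6514e-5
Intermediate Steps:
1/(-21447 + a(146, O)) = 1/(-21447 - 52) = 1/(-21499) = -1/21499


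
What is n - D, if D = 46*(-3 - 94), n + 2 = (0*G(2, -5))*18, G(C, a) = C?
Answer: 4460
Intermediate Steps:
n = -2 (n = -2 + (0*2)*18 = -2 + 0*18 = -2 + 0 = -2)
D = -4462 (D = 46*(-97) = -4462)
n - D = -2 - 1*(-4462) = -2 + 4462 = 4460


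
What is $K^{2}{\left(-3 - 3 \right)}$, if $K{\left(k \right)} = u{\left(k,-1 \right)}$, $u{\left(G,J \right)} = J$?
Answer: $1$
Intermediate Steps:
$K{\left(k \right)} = -1$
$K^{2}{\left(-3 - 3 \right)} = \left(-1\right)^{2} = 1$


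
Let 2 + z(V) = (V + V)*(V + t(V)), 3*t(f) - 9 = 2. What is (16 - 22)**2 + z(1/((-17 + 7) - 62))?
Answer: 87865/2592 ≈ 33.899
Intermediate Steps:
t(f) = 11/3 (t(f) = 3 + (1/3)*2 = 3 + 2/3 = 11/3)
z(V) = -2 + 2*V*(11/3 + V) (z(V) = -2 + (V + V)*(V + 11/3) = -2 + (2*V)*(11/3 + V) = -2 + 2*V*(11/3 + V))
(16 - 22)**2 + z(1/((-17 + 7) - 62)) = (16 - 22)**2 + (-2 + 2*(1/((-17 + 7) - 62))**2 + 22/(3*((-17 + 7) - 62))) = (-6)**2 + (-2 + 2*(1/(-10 - 62))**2 + 22/(3*(-10 - 62))) = 36 + (-2 + 2*(1/(-72))**2 + (22/3)/(-72)) = 36 + (-2 + 2*(-1/72)**2 + (22/3)*(-1/72)) = 36 + (-2 + 2*(1/5184) - 11/108) = 36 + (-2 + 1/2592 - 11/108) = 36 - 5447/2592 = 87865/2592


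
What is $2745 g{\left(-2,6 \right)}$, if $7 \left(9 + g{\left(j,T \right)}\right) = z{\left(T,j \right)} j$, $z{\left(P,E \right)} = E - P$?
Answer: $- \frac{129015}{7} \approx -18431.0$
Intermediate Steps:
$g{\left(j,T \right)} = -9 + \frac{j \left(j - T\right)}{7}$ ($g{\left(j,T \right)} = -9 + \frac{\left(j - T\right) j}{7} = -9 + \frac{j \left(j - T\right)}{7}$)
$2745 g{\left(-2,6 \right)} = 2745 \left(-9 - - \frac{2 \left(6 - -2\right)}{7}\right) = 2745 \left(-9 - - \frac{2 \left(6 + 2\right)}{7}\right) = 2745 \left(-9 - \left(- \frac{2}{7}\right) 8\right) = 2745 \left(-9 + \frac{16}{7}\right) = 2745 \left(- \frac{47}{7}\right) = - \frac{129015}{7}$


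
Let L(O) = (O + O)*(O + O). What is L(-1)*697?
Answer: 2788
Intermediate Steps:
L(O) = 4*O**2 (L(O) = (2*O)*(2*O) = 4*O**2)
L(-1)*697 = (4*(-1)**2)*697 = (4*1)*697 = 4*697 = 2788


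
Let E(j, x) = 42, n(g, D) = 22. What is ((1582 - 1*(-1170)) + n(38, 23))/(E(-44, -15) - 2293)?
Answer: -2774/2251 ≈ -1.2323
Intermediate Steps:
((1582 - 1*(-1170)) + n(38, 23))/(E(-44, -15) - 2293) = ((1582 - 1*(-1170)) + 22)/(42 - 2293) = ((1582 + 1170) + 22)/(-2251) = (2752 + 22)*(-1/2251) = 2774*(-1/2251) = -2774/2251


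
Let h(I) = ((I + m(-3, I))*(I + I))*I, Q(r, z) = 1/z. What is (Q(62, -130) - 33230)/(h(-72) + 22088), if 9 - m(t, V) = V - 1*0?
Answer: -4319901/15002000 ≈ -0.28795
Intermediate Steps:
m(t, V) = 9 - V (m(t, V) = 9 - (V - 1*0) = 9 - (V + 0) = 9 - V)
h(I) = 18*I**2 (h(I) = ((I + (9 - I))*(I + I))*I = (9*(2*I))*I = (18*I)*I = 18*I**2)
(Q(62, -130) - 33230)/(h(-72) + 22088) = (1/(-130) - 33230)/(18*(-72)**2 + 22088) = (-1/130 - 33230)/(18*5184 + 22088) = -4319901/(130*(93312 + 22088)) = -4319901/130/115400 = -4319901/130*1/115400 = -4319901/15002000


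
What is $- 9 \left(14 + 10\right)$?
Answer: $-216$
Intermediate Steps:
$- 9 \left(14 + 10\right) = \left(-9\right) 24 = -216$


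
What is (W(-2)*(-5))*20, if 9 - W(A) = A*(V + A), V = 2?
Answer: -900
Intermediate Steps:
W(A) = 9 - A*(2 + A)
(W(-2)*(-5))*20 = ((9 - 1*(-2)**2 - 2*(-2))*(-5))*20 = ((9 - 1*4 + 4)*(-5))*20 = ((9 - 4 + 4)*(-5))*20 = (9*(-5))*20 = -45*20 = -900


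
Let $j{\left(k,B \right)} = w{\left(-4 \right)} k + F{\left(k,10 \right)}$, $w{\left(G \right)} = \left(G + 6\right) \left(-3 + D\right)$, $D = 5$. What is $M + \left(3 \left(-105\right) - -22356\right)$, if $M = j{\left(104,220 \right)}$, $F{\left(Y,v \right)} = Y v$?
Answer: $23497$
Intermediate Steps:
$w{\left(G \right)} = 12 + 2 G$ ($w{\left(G \right)} = \left(G + 6\right) \left(-3 + 5\right) = \left(6 + G\right) 2 = 12 + 2 G$)
$j{\left(k,B \right)} = 14 k$ ($j{\left(k,B \right)} = \left(12 + 2 \left(-4\right)\right) k + k 10 = \left(12 - 8\right) k + 10 k = 4 k + 10 k = 14 k$)
$M = 1456$ ($M = 14 \cdot 104 = 1456$)
$M + \left(3 \left(-105\right) - -22356\right) = 1456 + \left(3 \left(-105\right) - -22356\right) = 1456 + \left(-315 + 22356\right) = 1456 + 22041 = 23497$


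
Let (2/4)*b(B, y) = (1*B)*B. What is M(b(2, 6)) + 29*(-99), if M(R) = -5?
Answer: -2876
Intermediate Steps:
b(B, y) = 2*B² (b(B, y) = 2*((1*B)*B) = 2*(B*B) = 2*B²)
M(b(2, 6)) + 29*(-99) = -5 + 29*(-99) = -5 - 2871 = -2876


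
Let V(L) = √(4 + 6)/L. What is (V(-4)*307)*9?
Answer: -2763*√10/4 ≈ -2184.3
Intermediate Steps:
V(L) = √10/L
(V(-4)*307)*9 = ((√10/(-4))*307)*9 = ((√10*(-¼))*307)*9 = (-√10/4*307)*9 = -307*√10/4*9 = -2763*√10/4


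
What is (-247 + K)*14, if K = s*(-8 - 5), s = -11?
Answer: -1456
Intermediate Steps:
K = 143 (K = -11*(-8 - 5) = -11*(-13) = 143)
(-247 + K)*14 = (-247 + 143)*14 = -104*14 = -1456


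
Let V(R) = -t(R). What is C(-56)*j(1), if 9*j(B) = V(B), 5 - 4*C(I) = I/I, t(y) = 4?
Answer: -4/9 ≈ -0.44444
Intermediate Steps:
C(I) = 1 (C(I) = 5/4 - I/(4*I) = 5/4 - ¼*1 = 5/4 - ¼ = 1)
V(R) = -4 (V(R) = -1*4 = -4)
j(B) = -4/9 (j(B) = (⅑)*(-4) = -4/9)
C(-56)*j(1) = 1*(-4/9) = -4/9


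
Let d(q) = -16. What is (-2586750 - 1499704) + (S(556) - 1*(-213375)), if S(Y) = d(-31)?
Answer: -3873095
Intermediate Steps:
S(Y) = -16
(-2586750 - 1499704) + (S(556) - 1*(-213375)) = (-2586750 - 1499704) + (-16 - 1*(-213375)) = -4086454 + (-16 + 213375) = -4086454 + 213359 = -3873095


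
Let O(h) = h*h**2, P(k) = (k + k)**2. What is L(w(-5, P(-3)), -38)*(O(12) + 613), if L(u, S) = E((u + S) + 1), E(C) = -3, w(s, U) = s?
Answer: -7023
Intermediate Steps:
P(k) = 4*k**2 (P(k) = (2*k)**2 = 4*k**2)
O(h) = h**3
L(u, S) = -3
L(w(-5, P(-3)), -38)*(O(12) + 613) = -3*(12**3 + 613) = -3*(1728 + 613) = -3*2341 = -7023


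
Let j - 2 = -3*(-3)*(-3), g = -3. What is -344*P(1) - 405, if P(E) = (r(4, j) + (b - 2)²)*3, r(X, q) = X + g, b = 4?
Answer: -5565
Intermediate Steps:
j = -25 (j = 2 - 3*(-3)*(-3) = 2 + 9*(-3) = 2 - 27 = -25)
r(X, q) = -3 + X (r(X, q) = X - 3 = -3 + X)
P(E) = 15 (P(E) = ((-3 + 4) + (4 - 2)²)*3 = (1 + 2²)*3 = (1 + 4)*3 = 5*3 = 15)
-344*P(1) - 405 = -344*15 - 405 = -5160 - 405 = -5565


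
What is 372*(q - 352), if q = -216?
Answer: -211296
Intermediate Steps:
372*(q - 352) = 372*(-216 - 352) = 372*(-568) = -211296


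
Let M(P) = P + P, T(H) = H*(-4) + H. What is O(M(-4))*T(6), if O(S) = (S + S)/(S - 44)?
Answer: -72/13 ≈ -5.5385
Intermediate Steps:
T(H) = -3*H (T(H) = -4*H + H = -3*H)
M(P) = 2*P
O(S) = 2*S/(-44 + S) (O(S) = (2*S)/(-44 + S) = 2*S/(-44 + S))
O(M(-4))*T(6) = (2*(2*(-4))/(-44 + 2*(-4)))*(-3*6) = (2*(-8)/(-44 - 8))*(-18) = (2*(-8)/(-52))*(-18) = (2*(-8)*(-1/52))*(-18) = (4/13)*(-18) = -72/13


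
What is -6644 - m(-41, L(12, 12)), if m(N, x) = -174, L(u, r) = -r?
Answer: -6470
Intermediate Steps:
-6644 - m(-41, L(12, 12)) = -6644 - 1*(-174) = -6644 + 174 = -6470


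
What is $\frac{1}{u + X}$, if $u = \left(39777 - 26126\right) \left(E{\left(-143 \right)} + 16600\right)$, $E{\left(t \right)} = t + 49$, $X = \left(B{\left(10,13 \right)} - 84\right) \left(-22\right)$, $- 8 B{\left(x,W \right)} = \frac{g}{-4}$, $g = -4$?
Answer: $\frac{4}{901301027} \approx 4.438 \cdot 10^{-9}$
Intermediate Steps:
$B{\left(x,W \right)} = - \frac{1}{8}$ ($B{\left(x,W \right)} = - \frac{\left(-4\right) \frac{1}{-4}}{8} = - \frac{\left(-4\right) \left(- \frac{1}{4}\right)}{8} = \left(- \frac{1}{8}\right) 1 = - \frac{1}{8}$)
$X = \frac{7403}{4}$ ($X = \left(- \frac{1}{8} - 84\right) \left(-22\right) = \left(- \frac{673}{8}\right) \left(-22\right) = \frac{7403}{4} \approx 1850.8$)
$E{\left(t \right)} = 49 + t$
$u = 225323406$ ($u = \left(39777 - 26126\right) \left(\left(49 - 143\right) + 16600\right) = 13651 \left(-94 + 16600\right) = 13651 \cdot 16506 = 225323406$)
$\frac{1}{u + X} = \frac{1}{225323406 + \frac{7403}{4}} = \frac{1}{\frac{901301027}{4}} = \frac{4}{901301027}$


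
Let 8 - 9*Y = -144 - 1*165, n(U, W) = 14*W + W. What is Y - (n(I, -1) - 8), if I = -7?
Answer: 524/9 ≈ 58.222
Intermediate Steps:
n(U, W) = 15*W
Y = 317/9 (Y = 8/9 - (-144 - 1*165)/9 = 8/9 - (-144 - 165)/9 = 8/9 - ⅑*(-309) = 8/9 + 103/3 = 317/9 ≈ 35.222)
Y - (n(I, -1) - 8) = 317/9 - (15*(-1) - 8) = 317/9 - (-15 - 8) = 317/9 - 1*(-23) = 317/9 + 23 = 524/9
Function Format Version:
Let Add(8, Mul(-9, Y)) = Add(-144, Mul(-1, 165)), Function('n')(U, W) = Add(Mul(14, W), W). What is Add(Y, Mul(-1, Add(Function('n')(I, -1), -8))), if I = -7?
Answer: Rational(524, 9) ≈ 58.222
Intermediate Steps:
Function('n')(U, W) = Mul(15, W)
Y = Rational(317, 9) (Y = Add(Rational(8, 9), Mul(Rational(-1, 9), Add(-144, Mul(-1, 165)))) = Add(Rational(8, 9), Mul(Rational(-1, 9), Add(-144, -165))) = Add(Rational(8, 9), Mul(Rational(-1, 9), -309)) = Add(Rational(8, 9), Rational(103, 3)) = Rational(317, 9) ≈ 35.222)
Add(Y, Mul(-1, Add(Function('n')(I, -1), -8))) = Add(Rational(317, 9), Mul(-1, Add(Mul(15, -1), -8))) = Add(Rational(317, 9), Mul(-1, Add(-15, -8))) = Add(Rational(317, 9), Mul(-1, -23)) = Add(Rational(317, 9), 23) = Rational(524, 9)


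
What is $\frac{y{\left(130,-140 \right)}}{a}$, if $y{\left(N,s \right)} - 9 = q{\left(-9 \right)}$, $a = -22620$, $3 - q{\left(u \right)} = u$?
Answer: $- \frac{7}{7540} \approx -0.00092838$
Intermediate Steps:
$q{\left(u \right)} = 3 - u$
$y{\left(N,s \right)} = 21$ ($y{\left(N,s \right)} = 9 + \left(3 - -9\right) = 9 + \left(3 + 9\right) = 9 + 12 = 21$)
$\frac{y{\left(130,-140 \right)}}{a} = \frac{21}{-22620} = 21 \left(- \frac{1}{22620}\right) = - \frac{7}{7540}$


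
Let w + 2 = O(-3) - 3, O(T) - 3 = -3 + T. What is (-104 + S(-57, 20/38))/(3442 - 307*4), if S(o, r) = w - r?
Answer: -1069/21033 ≈ -0.050825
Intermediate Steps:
O(T) = T (O(T) = 3 + (-3 + T) = T)
w = -8 (w = -2 + (-3 - 3) = -2 - 6 = -8)
S(o, r) = -8 - r
(-104 + S(-57, 20/38))/(3442 - 307*4) = (-104 + (-8 - 20/38))/(3442 - 307*4) = (-104 + (-8 - 20/38))/(3442 - 1228) = (-104 + (-8 - 1*10/19))/2214 = (-104 + (-8 - 10/19))*(1/2214) = (-104 - 162/19)*(1/2214) = -2138/19*1/2214 = -1069/21033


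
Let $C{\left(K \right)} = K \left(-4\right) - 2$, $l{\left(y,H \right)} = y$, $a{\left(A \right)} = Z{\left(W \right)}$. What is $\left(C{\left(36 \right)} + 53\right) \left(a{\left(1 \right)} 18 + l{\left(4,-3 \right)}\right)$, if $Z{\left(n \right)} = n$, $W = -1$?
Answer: $1302$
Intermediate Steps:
$a{\left(A \right)} = -1$
$C{\left(K \right)} = -2 - 4 K$ ($C{\left(K \right)} = - 4 K - 2 = -2 - 4 K$)
$\left(C{\left(36 \right)} + 53\right) \left(a{\left(1 \right)} 18 + l{\left(4,-3 \right)}\right) = \left(\left(-2 - 144\right) + 53\right) \left(\left(-1\right) 18 + 4\right) = \left(\left(-2 - 144\right) + 53\right) \left(-18 + 4\right) = \left(-146 + 53\right) \left(-14\right) = \left(-93\right) \left(-14\right) = 1302$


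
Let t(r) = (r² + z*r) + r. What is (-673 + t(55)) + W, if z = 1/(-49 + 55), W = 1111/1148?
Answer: 8324611/3444 ≈ 2417.1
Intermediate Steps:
W = 1111/1148 (W = 1111*(1/1148) = 1111/1148 ≈ 0.96777)
z = ⅙ (z = 1/6 = ⅙ ≈ 0.16667)
t(r) = r² + 7*r/6 (t(r) = (r² + r/6) + r = r² + 7*r/6)
(-673 + t(55)) + W = (-673 + (⅙)*55*(7 + 6*55)) + 1111/1148 = (-673 + (⅙)*55*(7 + 330)) + 1111/1148 = (-673 + (⅙)*55*337) + 1111/1148 = (-673 + 18535/6) + 1111/1148 = 14497/6 + 1111/1148 = 8324611/3444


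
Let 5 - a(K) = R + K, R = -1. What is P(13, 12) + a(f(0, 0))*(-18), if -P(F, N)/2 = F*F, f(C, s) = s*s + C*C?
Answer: -446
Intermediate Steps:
f(C, s) = C² + s² (f(C, s) = s² + C² = C² + s²)
P(F, N) = -2*F² (P(F, N) = -2*F*F = -2*F²)
a(K) = 6 - K (a(K) = 5 - (-1 + K) = 5 + (1 - K) = 6 - K)
P(13, 12) + a(f(0, 0))*(-18) = -2*13² + (6 - (0² + 0²))*(-18) = -2*169 + (6 - (0 + 0))*(-18) = -338 + (6 - 1*0)*(-18) = -338 + (6 + 0)*(-18) = -338 + 6*(-18) = -338 - 108 = -446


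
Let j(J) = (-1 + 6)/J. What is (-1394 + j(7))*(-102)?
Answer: 994806/7 ≈ 1.4212e+5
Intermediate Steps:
j(J) = 5/J
(-1394 + j(7))*(-102) = (-1394 + 5/7)*(-102) = -9753/7*(-102) = 994806/7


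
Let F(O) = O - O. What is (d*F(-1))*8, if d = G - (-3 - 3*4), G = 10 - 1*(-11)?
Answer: 0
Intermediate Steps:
G = 21 (G = 10 + 11 = 21)
d = 36 (d = 21 - (-3 - 3*4) = 21 - (-3 - 12) = 21 - 1*(-15) = 21 + 15 = 36)
F(O) = 0
(d*F(-1))*8 = (36*0)*8 = 0*8 = 0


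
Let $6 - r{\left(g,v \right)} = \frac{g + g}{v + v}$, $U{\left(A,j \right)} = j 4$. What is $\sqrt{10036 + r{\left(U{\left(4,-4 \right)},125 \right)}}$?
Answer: $\frac{3 \sqrt{697370}}{25} \approx 100.21$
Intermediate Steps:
$U{\left(A,j \right)} = 4 j$
$r{\left(g,v \right)} = 6 - \frac{g}{v}$ ($r{\left(g,v \right)} = 6 - \frac{g + g}{v + v} = 6 - \frac{2 g}{2 v} = 6 - 2 g \frac{1}{2 v} = 6 - \frac{g}{v}$)
$\sqrt{10036 + r{\left(U{\left(4,-4 \right)},125 \right)}} = \sqrt{10036 + \left(6 - \frac{4 \left(-4\right)}{125}\right)} = \sqrt{10036 + \left(6 - \left(-16\right) \frac{1}{125}\right)} = \sqrt{10036 + \left(6 + \frac{16}{125}\right)} = \sqrt{10036 + \frac{766}{125}} = \sqrt{\frac{1255266}{125}} = \frac{3 \sqrt{697370}}{25}$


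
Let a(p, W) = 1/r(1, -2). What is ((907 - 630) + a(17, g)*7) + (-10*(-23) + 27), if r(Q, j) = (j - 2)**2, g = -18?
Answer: 8551/16 ≈ 534.44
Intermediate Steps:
r(Q, j) = (-2 + j)**2
a(p, W) = 1/16 (a(p, W) = 1/((-2 - 2)**2) = 1/((-4)**2) = 1/16)
((907 - 630) + a(17, g)*7) + (-10*(-23) + 27) = ((907 - 630) + (1/16)*7) + (-10*(-23) + 27) = (277 + 7/16) + (230 + 27) = 4439/16 + 257 = 8551/16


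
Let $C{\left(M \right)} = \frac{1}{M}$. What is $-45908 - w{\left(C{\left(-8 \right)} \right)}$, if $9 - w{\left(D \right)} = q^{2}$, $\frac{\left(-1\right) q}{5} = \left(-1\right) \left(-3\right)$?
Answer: $-45692$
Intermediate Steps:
$q = -15$ ($q = - 5 \left(\left(-1\right) \left(-3\right)\right) = \left(-5\right) 3 = -15$)
$w{\left(D \right)} = -216$ ($w{\left(D \right)} = 9 - \left(-15\right)^{2} = 9 - 225 = -216$)
$-45908 - w{\left(C{\left(-8 \right)} \right)} = -45908 - -216 = -45908 + 216 = -45692$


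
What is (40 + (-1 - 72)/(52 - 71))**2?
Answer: 693889/361 ≈ 1922.1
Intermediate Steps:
(40 + (-1 - 72)/(52 - 71))**2 = (40 - 73/(-19))**2 = (40 - 73*(-1/19))**2 = (40 + 73/19)**2 = (833/19)**2 = 693889/361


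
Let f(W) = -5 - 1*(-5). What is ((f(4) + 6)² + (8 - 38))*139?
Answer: 834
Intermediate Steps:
f(W) = 0 (f(W) = -5 + 5 = 0)
((f(4) + 6)² + (8 - 38))*139 = ((0 + 6)² + (8 - 38))*139 = (6² - 30)*139 = (36 - 30)*139 = 6*139 = 834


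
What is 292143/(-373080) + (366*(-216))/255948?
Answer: -2896323029/2652474440 ≈ -1.0919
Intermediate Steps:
292143/(-373080) + (366*(-216))/255948 = 292143*(-1/373080) - 79056*1/255948 = -97381/124360 - 6588/21329 = -2896323029/2652474440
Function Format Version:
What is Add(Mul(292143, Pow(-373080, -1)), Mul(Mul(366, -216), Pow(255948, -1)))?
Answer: Rational(-2896323029, 2652474440) ≈ -1.0919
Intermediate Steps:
Add(Mul(292143, Pow(-373080, -1)), Mul(Mul(366, -216), Pow(255948, -1))) = Add(Mul(292143, Rational(-1, 373080)), Mul(-79056, Rational(1, 255948))) = Add(Rational(-97381, 124360), Rational(-6588, 21329)) = Rational(-2896323029, 2652474440)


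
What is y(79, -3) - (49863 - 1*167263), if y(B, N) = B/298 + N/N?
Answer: 34985577/298 ≈ 1.1740e+5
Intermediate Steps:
y(B, N) = 1 + B/298 (y(B, N) = B*(1/298) + 1 = B/298 + 1 = 1 + B/298)
y(79, -3) - (49863 - 1*167263) = (1 + (1/298)*79) - (49863 - 1*167263) = (1 + 79/298) - (49863 - 167263) = 377/298 - 1*(-117400) = 377/298 + 117400 = 34985577/298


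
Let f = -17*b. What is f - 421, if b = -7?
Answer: -302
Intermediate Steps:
f = 119 (f = -17*(-7) = 119)
f - 421 = 119 - 421 = -302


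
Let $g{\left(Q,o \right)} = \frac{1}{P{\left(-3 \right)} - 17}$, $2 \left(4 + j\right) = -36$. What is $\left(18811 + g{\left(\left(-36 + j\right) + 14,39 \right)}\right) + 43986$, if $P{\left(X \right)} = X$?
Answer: $\frac{1255939}{20} \approx 62797.0$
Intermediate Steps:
$j = -22$ ($j = -4 + \frac{1}{2} \left(-36\right) = -4 - 18 = -22$)
$g{\left(Q,o \right)} = - \frac{1}{20}$ ($g{\left(Q,o \right)} = \frac{1}{-3 - 17} = \frac{1}{-20} = - \frac{1}{20}$)
$\left(18811 + g{\left(\left(-36 + j\right) + 14,39 \right)}\right) + 43986 = \left(18811 - \frac{1}{20}\right) + 43986 = \frac{376219}{20} + 43986 = \frac{1255939}{20}$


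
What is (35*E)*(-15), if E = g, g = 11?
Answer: -5775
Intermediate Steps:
E = 11
(35*E)*(-15) = (35*11)*(-15) = 385*(-15) = -5775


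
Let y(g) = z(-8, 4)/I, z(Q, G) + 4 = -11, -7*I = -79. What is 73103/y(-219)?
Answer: -5775137/105 ≈ -55001.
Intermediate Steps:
I = 79/7 (I = -1/7*(-79) = 79/7 ≈ 11.286)
z(Q, G) = -15 (z(Q, G) = -4 - 11 = -15)
y(g) = -105/79 (y(g) = -15/79/7 = -15*7/79 = -105/79)
73103/y(-219) = 73103/(-105/79) = 73103*(-79/105) = -5775137/105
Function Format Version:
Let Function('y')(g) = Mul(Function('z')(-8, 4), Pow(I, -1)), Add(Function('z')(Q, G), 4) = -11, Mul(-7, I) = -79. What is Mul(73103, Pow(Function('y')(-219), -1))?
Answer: Rational(-5775137, 105) ≈ -55001.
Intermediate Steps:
I = Rational(79, 7) (I = Mul(Rational(-1, 7), -79) = Rational(79, 7) ≈ 11.286)
Function('z')(Q, G) = -15 (Function('z')(Q, G) = Add(-4, -11) = -15)
Function('y')(g) = Rational(-105, 79) (Function('y')(g) = Mul(-15, Pow(Rational(79, 7), -1)) = Mul(-15, Rational(7, 79)) = Rational(-105, 79))
Mul(73103, Pow(Function('y')(-219), -1)) = Mul(73103, Pow(Rational(-105, 79), -1)) = Mul(73103, Rational(-79, 105)) = Rational(-5775137, 105)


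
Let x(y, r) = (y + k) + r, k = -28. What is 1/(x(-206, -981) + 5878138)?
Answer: 1/5876923 ≈ 1.7016e-7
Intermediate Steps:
x(y, r) = -28 + r + y (x(y, r) = (y - 28) + r = (-28 + y) + r = -28 + r + y)
1/(x(-206, -981) + 5878138) = 1/((-28 - 981 - 206) + 5878138) = 1/(-1215 + 5878138) = 1/5876923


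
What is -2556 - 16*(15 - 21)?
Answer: -2460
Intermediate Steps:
-2556 - 16*(15 - 21) = -2556 - 16*(-6) = -2556 + 96 = -2460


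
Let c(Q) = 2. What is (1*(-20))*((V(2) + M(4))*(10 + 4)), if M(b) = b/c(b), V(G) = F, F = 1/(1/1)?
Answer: -840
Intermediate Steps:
F = 1 (F = 1/1 = 1)
V(G) = 1
M(b) = b/2
(1*(-20))*((V(2) + M(4))*(10 + 4)) = (1*(-20))*((1 + (½)*4)*(10 + 4)) = -20*(1 + 2)*14 = -60*14 = -20*42 = -840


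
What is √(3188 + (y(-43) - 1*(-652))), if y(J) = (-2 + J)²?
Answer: √5865 ≈ 76.583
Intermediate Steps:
√(3188 + (y(-43) - 1*(-652))) = √(3188 + ((-2 - 43)² - 1*(-652))) = √(3188 + ((-45)² + 652)) = √(3188 + (2025 + 652)) = √(3188 + 2677) = √5865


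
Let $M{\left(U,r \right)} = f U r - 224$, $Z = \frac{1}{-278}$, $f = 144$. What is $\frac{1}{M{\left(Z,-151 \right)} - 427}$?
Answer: $- \frac{139}{79617} \approx -0.0017459$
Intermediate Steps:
$Z = - \frac{1}{278} \approx -0.0035971$
$M{\left(U,r \right)} = -224 + 144 U r$ ($M{\left(U,r \right)} = 144 U r - 224 = -224 + 144 U r$)
$\frac{1}{M{\left(Z,-151 \right)} - 427} = \frac{1}{\left(-224 + 144 \left(- \frac{1}{278}\right) \left(-151\right)\right) - 427} = \frac{1}{\left(-224 + \frac{10872}{139}\right) - 427} = \frac{1}{- \frac{20264}{139} - 427} = \frac{1}{- \frac{79617}{139}} = - \frac{139}{79617}$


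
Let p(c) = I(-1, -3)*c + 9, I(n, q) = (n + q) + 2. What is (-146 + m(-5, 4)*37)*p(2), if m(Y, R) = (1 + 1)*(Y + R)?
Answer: -1100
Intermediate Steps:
I(n, q) = 2 + n + q
m(Y, R) = 2*R + 2*Y (m(Y, R) = 2*(R + Y) = 2*R + 2*Y)
p(c) = 9 - 2*c (p(c) = (2 - 1 - 3)*c + 9 = -2*c + 9 = 9 - 2*c)
(-146 + m(-5, 4)*37)*p(2) = (-146 + (2*4 + 2*(-5))*37)*(9 - 2*2) = (-146 + (8 - 10)*37)*(9 - 4) = (-146 - 2*37)*5 = (-146 - 74)*5 = -220*5 = -1100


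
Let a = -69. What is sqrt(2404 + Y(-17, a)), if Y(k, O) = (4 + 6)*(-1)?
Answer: 3*sqrt(266) ≈ 48.929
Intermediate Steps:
Y(k, O) = -10 (Y(k, O) = 10*(-1) = -10)
sqrt(2404 + Y(-17, a)) = sqrt(2404 - 10) = sqrt(2394) = 3*sqrt(266)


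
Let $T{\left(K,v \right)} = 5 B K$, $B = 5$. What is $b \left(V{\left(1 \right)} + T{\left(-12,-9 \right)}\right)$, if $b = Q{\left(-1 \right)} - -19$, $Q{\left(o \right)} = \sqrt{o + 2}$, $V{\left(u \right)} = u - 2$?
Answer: $-6020$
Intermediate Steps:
$V{\left(u \right)} = -2 + u$
$Q{\left(o \right)} = \sqrt{2 + o}$
$T{\left(K,v \right)} = 25 K$ ($T{\left(K,v \right)} = 5 \cdot 5 K = 25 K$)
$b = 20$ ($b = \sqrt{2 - 1} - -19 = \sqrt{1} + 19 = 1 + 19 = 20$)
$b \left(V{\left(1 \right)} + T{\left(-12,-9 \right)}\right) = 20 \left(\left(-2 + 1\right) + 25 \left(-12\right)\right) = 20 \left(-1 - 300\right) = 20 \left(-301\right) = -6020$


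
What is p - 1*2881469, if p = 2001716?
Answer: -879753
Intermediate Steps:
p - 1*2881469 = 2001716 - 1*2881469 = 2001716 - 2881469 = -879753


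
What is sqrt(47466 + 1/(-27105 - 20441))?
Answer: sqrt(107302689310510)/47546 ≈ 217.87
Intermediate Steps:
sqrt(47466 + 1/(-27105 - 20441)) = sqrt(47466 + 1/(-47546)) = sqrt(47466 - 1/47546) = sqrt(2256818435/47546) = sqrt(107302689310510)/47546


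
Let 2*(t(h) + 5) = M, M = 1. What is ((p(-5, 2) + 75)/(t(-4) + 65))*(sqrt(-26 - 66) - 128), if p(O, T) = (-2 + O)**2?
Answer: -31744/121 + 496*I*sqrt(23)/121 ≈ -262.35 + 19.659*I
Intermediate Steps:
t(h) = -9/2 (t(h) = -5 + (1/2)*1 = -5 + 1/2 = -9/2)
((p(-5, 2) + 75)/(t(-4) + 65))*(sqrt(-26 - 66) - 128) = (((-2 - 5)**2 + 75)/(-9/2 + 65))*(sqrt(-26 - 66) - 128) = (((-7)**2 + 75)/(121/2))*(sqrt(-92) - 128) = ((49 + 75)*(2/121))*(2*I*sqrt(23) - 128) = (124*(2/121))*(-128 + 2*I*sqrt(23)) = 248*(-128 + 2*I*sqrt(23))/121 = -31744/121 + 496*I*sqrt(23)/121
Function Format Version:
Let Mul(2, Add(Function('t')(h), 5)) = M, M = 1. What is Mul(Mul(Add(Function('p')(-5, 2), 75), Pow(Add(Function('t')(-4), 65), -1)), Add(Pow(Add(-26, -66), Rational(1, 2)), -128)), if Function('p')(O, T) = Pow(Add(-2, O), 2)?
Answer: Add(Rational(-31744, 121), Mul(Rational(496, 121), I, Pow(23, Rational(1, 2)))) ≈ Add(-262.35, Mul(19.659, I))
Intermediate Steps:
Function('t')(h) = Rational(-9, 2) (Function('t')(h) = Add(-5, Mul(Rational(1, 2), 1)) = Add(-5, Rational(1, 2)) = Rational(-9, 2))
Mul(Mul(Add(Function('p')(-5, 2), 75), Pow(Add(Function('t')(-4), 65), -1)), Add(Pow(Add(-26, -66), Rational(1, 2)), -128)) = Mul(Mul(Add(Pow(Add(-2, -5), 2), 75), Pow(Add(Rational(-9, 2), 65), -1)), Add(Pow(Add(-26, -66), Rational(1, 2)), -128)) = Mul(Mul(Add(Pow(-7, 2), 75), Pow(Rational(121, 2), -1)), Add(Pow(-92, Rational(1, 2)), -128)) = Mul(Mul(Add(49, 75), Rational(2, 121)), Add(Mul(2, I, Pow(23, Rational(1, 2))), -128)) = Mul(Mul(124, Rational(2, 121)), Add(-128, Mul(2, I, Pow(23, Rational(1, 2))))) = Mul(Rational(248, 121), Add(-128, Mul(2, I, Pow(23, Rational(1, 2))))) = Add(Rational(-31744, 121), Mul(Rational(496, 121), I, Pow(23, Rational(1, 2))))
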